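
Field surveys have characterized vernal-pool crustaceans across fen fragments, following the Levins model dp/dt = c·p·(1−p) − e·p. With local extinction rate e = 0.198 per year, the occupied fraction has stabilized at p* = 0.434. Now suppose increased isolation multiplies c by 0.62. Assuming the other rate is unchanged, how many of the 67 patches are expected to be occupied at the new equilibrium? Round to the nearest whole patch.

6

Balance c(1−p*) = e gives c = e/(1 − 0.43400) = 0.198/0.56600 = 0.34982.
New p* = 1 − e/c = 1 − 0.19800/0.21689 = 0.08709.
Expected occupied = 67 × 0.08709 = 5.84 ≈ 6.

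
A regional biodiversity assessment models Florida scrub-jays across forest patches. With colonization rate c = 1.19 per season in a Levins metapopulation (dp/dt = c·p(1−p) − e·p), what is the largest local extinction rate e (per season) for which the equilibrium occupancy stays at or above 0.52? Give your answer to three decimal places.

1 − e/c ≥ 0.52 ⇒ e ≤ c(1 − 0.52) = 1.19 × 0.4800.
e_max = 0.5712.

0.571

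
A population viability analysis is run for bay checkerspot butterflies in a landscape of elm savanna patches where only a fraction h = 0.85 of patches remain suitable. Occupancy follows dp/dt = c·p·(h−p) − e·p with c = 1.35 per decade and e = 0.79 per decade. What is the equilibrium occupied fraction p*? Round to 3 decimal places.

0.265

Setting dp/dt = 0 and dividing by p* gives c·(h−p*) = e.
So p* = h − e/c = 0.85 − 0.79/1.35 = 0.85 − 0.5852 = 0.2648.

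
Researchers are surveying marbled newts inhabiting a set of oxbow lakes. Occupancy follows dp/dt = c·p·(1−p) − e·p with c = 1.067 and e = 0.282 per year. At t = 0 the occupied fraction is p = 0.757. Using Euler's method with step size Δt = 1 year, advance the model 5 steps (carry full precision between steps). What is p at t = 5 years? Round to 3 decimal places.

Update rule: p ← p + [c·p·(1−p) − e·p]·Δt with Δt = 1.
step 1: Δp = -0.01720, p = 0.73980
step 2: Δp = -0.00323, p = 0.73657
step 3: Δp = -0.00068, p = 0.73589
step 4: Δp = -0.00014, p = 0.73575
step 5: Δp = -0.00003, p = 0.73572

0.736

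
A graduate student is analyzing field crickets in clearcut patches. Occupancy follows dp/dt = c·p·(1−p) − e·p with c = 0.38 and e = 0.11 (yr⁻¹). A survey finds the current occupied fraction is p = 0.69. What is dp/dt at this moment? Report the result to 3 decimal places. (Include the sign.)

Colonization term: c·p·(1−p) = 0.38×0.69×0.3100 = 0.08128.
Extinction term: e·p = 0.07590.
dp/dt = 0.08128 − 0.07590 = 0.00538.

0.005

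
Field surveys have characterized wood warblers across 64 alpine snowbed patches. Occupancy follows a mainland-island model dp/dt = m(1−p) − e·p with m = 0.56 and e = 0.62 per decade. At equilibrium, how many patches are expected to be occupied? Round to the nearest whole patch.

30

p* = m/(m+e) = 0.56/1.1800 = 0.4746.
Expected occupied patches = N × p* = 64 × 0.4746 = 30.37 ≈ 30.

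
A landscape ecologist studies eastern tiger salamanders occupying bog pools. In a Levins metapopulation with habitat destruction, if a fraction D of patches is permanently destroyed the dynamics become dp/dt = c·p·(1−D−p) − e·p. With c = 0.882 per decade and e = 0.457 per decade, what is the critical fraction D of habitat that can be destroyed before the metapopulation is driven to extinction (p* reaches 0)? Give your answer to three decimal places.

The nontrivial equilibrium is p* = (1−D) − e/c; extinction occurs when this hits zero.
So D_crit = 1 − e/c = 1 − 0.457/0.882 = 1 − 0.5181 = 0.4819.
Note this equals the original equilibrium occupancy — the Levins extinction-debt result.

0.482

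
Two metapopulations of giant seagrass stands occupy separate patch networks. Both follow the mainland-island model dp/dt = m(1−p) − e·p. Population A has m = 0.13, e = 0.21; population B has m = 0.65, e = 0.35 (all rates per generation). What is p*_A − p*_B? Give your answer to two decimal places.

-0.27

A: p*_A = m/(m+e) = 0.13/0.3400 = 0.3824.
B: p*_B = 0.65/1.0000 = 0.6500.
p*_A − p*_B = 0.3824 − 0.6500 = -0.2676.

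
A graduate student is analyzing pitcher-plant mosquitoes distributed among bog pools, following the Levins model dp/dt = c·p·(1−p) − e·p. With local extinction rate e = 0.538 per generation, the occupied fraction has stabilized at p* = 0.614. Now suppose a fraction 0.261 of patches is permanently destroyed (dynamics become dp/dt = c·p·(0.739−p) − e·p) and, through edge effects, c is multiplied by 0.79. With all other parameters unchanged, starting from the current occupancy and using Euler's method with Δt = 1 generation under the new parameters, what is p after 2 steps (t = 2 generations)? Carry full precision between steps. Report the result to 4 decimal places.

Balance c(1−p*) = e gives c = e/(1 − 0.61400) = 0.538/0.38600 = 1.39378.
Starting from p₀ = 0.61400; update p ← p + (dp/dt)·Δt with the new parameters.
  1  |  dp/dt·Δt = -0.245823  |  p_1 = 0.368177
  2  |  dp/dt·Δt = -0.047749  |  p_2 = 0.320427

0.3204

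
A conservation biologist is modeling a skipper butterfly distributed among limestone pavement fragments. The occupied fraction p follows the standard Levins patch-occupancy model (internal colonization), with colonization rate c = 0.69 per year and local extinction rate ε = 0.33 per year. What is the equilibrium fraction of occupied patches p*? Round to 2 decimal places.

Setting dp/dt = 0 and dividing through by p* gives c·(1−p*) = ε.
So p* = 1 − ε/c = 1 − 0.33/0.69 = 1 − 0.4783 = 0.5217.

0.52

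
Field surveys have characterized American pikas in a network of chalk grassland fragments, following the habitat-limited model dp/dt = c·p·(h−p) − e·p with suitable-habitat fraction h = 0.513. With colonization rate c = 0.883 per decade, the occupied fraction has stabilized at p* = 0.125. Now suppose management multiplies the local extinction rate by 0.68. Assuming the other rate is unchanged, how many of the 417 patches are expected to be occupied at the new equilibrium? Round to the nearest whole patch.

Balance c(h−p*) = e gives e = 0.883×(0.513 − 0.12500) = 0.34260.
New p* = 0.513 − e/c = 0.513 − 0.23297/0.88300 = 0.24916.
Expected occupied = 417 × 0.24916 = 103.90 ≈ 104.

104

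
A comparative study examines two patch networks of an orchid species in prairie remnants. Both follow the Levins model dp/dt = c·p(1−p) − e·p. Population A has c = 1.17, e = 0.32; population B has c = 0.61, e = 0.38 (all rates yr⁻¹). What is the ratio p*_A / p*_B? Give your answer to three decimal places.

1.927

A: p*_A = 1 − 0.32/1.17 = 0.7265.
B: p*_B = 1 − 0.38/0.61 = 0.3770.
p*_A / p*_B = 0.7265/0.3770 = 1.9268.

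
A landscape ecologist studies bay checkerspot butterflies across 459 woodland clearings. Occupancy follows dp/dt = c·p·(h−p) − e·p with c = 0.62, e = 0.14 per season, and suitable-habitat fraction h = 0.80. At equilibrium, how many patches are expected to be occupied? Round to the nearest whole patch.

264

p* = h − e/c = 0.80 − 0.2258 = 0.5742.
Expected occupied patches = N × p* = 459 × 0.5742 = 263.55 ≈ 264.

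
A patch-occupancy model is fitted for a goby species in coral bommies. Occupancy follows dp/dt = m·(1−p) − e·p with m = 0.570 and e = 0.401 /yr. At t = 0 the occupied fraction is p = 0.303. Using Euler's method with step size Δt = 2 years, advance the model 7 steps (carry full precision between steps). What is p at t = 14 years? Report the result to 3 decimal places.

0.774

Update rule: p ← p + [m·(1−p) − e·p]·Δt with Δt = 2.
  1  |  dp/dt·Δt = +0.551574  |  p_1 = 0.854574
  2  |  dp/dt·Δt = -0.519583  |  p_2 = 0.334991
  3  |  dp/dt·Δt = +0.489447  |  p_3 = 0.824438
  4  |  dp/dt·Δt = -0.461059  |  p_4 = 0.363379
  5  |  dp/dt·Δt = +0.434318  |  p_5 = 0.797697
  6  |  dp/dt·Δt = -0.409127  |  p_6 = 0.388570
  7  |  dp/dt·Δt = +0.385398  |  p_7 = 0.773967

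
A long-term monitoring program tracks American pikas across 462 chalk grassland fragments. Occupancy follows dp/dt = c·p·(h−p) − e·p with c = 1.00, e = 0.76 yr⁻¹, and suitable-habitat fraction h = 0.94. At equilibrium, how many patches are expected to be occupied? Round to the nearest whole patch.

83

p* = h − e/c = 0.94 − 0.7600 = 0.1800.
Expected occupied patches = N × p* = 462 × 0.1800 = 83.16 ≈ 83.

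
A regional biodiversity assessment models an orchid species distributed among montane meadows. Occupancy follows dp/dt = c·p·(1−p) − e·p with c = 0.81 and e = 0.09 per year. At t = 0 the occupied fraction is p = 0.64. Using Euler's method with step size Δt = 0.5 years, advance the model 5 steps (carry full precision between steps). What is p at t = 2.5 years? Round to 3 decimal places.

0.848

Update rule: p ← p + [c·p·(1−p) − e·p]·Δt with Δt = 0.5.
  1  |  dp/dt·Δt = +0.064512  |  p_1 = 0.704512
  2  |  dp/dt·Δt = +0.052608  |  p_2 = 0.757120
  3  |  dp/dt·Δt = +0.040405  |  p_3 = 0.797525
  4  |  dp/dt·Δt = +0.029510  |  p_4 = 0.827035
  5  |  dp/dt·Δt = +0.020718  |  p_5 = 0.847753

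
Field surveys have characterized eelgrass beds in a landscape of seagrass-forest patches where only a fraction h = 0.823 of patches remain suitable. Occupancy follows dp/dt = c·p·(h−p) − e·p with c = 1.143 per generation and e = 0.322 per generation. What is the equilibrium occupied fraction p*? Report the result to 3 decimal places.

Setting dp/dt = 0 and dividing by p* gives c·(h−p*) = e.
So p* = h − e/c = 0.823 − 0.322/1.143 = 0.823 − 0.2817 = 0.5413.

0.541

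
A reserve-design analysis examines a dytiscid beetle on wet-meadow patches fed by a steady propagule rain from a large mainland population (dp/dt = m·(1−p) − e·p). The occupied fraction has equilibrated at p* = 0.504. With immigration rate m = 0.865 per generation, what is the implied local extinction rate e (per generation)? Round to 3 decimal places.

At equilibrium m(1−p*) = e·p*, so e = m(1−p*)/p*.
e = 0.865 × 0.4960 / 0.504 = 0.8513.

0.851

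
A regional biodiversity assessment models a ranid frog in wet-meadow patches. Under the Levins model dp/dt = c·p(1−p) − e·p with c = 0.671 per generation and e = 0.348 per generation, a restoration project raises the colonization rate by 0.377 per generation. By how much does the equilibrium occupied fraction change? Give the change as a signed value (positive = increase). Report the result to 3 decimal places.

0.187

Before: p* = 1 − 0.348/0.671 = 0.4814.
After the change, c = 1.048, e = 0.348, so p* = 1 − 0.348/1.048 = 0.6679.
Δp* = 0.6679 − 0.4814 = +0.1866.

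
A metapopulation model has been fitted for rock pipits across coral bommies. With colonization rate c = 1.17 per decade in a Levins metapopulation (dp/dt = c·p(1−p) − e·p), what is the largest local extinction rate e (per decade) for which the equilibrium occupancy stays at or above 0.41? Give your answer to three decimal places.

1 − e/c ≥ 0.41 ⇒ e ≤ c(1 − 0.41) = 1.17 × 0.5900.
e_max = 0.6903.

0.690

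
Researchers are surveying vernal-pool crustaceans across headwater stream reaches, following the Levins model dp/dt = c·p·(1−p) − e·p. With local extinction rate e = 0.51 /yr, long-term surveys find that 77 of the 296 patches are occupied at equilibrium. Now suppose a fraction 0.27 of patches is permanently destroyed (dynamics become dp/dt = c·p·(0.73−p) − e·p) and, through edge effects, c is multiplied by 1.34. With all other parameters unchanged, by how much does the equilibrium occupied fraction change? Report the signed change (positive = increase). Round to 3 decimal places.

Observed p* = 77/296 = 0.26014.
Balance c(1−p*) = e gives c = e/(1 − 0.26014) = 0.51/0.73986 = 0.68932.
New p* = 0.73 − e/c = 0.73 − 0.51000/0.92369 = 0.17787.
Δp* = 0.17787 − 0.26014 = -0.08227.

-0.082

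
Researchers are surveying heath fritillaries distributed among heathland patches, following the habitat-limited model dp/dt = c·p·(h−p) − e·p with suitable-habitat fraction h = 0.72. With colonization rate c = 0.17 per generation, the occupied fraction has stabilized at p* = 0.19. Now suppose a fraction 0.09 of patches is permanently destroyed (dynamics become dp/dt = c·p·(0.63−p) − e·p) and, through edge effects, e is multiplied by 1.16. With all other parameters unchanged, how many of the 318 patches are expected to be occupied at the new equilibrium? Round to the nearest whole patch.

5

Balance c(h−p*) = e gives e = 0.17×(0.72 − 0.19000) = 0.09010.
New p* = 0.63 − e/c = 0.63 − 0.10452/0.17000 = 0.01518.
Expected occupied = 318 × 0.01518 = 4.83 ≈ 5.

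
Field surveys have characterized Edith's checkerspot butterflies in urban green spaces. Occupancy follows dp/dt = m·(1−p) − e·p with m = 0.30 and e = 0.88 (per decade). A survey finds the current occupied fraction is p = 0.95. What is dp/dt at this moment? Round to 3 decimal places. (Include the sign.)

Colonization term: m·(1−p) = 0.30×0.0500 = 0.01500.
Extinction term: e·p = 0.83600.
dp/dt = 0.01500 − 0.83600 = -0.82100.

-0.821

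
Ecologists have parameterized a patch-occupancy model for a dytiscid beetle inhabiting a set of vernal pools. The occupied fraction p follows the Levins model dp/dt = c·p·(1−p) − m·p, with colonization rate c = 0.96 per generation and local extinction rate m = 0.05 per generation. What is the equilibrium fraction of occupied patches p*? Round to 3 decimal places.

0.948

Setting dp/dt = 0 and dividing through by p* gives c·(1−p*) = m.
So p* = 1 − m/c = 1 − 0.05/0.96 = 1 − 0.0521 = 0.9479.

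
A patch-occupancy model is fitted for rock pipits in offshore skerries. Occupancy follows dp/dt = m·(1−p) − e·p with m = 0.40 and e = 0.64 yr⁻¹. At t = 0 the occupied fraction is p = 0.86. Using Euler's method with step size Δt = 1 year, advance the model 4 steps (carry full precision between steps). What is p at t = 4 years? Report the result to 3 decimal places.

Update rule: p ← p + [m·(1−p) − e·p]·Δt with Δt = 1.
  1  |  dp/dt·Δt = -0.494400  |  p_1 = 0.365600
  2  |  dp/dt·Δt = +0.019776  |  p_2 = 0.385376
  3  |  dp/dt·Δt = -0.000791  |  p_3 = 0.384585
  4  |  dp/dt·Δt = +0.000032  |  p_4 = 0.384617

0.385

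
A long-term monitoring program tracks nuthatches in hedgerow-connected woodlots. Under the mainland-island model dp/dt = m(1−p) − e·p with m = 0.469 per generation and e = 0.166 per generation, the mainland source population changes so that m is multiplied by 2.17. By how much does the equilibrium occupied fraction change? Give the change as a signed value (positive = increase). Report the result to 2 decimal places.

Before: p* = 0.469/(0.469+0.166) = 0.7386.
After: m = 1.01773, e = 0.166; p* = 1.01773/1.1837 = 0.8598.
Δp* = 0.8598 − 0.7386 = +0.1212.

0.12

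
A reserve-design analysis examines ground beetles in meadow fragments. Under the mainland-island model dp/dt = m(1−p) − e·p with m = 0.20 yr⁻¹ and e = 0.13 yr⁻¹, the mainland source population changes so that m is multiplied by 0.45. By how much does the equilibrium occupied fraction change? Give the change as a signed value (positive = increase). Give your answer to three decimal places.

-0.197

Before: p* = 0.20/(0.20+0.13) = 0.6061.
After: m = 0.09, e = 0.13; p* = 0.09/0.2200 = 0.4091.
Δp* = 0.4091 − 0.6061 = -0.1970.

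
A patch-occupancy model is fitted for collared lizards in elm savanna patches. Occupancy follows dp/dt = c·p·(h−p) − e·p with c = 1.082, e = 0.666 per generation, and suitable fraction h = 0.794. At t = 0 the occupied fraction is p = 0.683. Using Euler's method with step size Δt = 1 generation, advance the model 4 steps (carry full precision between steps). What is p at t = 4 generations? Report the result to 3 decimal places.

Update rule: p ← p + [c·p·(h−p) − e·p]·Δt with Δt = 1.
t = 1: p = 0.68300 + (-0.37285) = 0.31015
t = 2: p = 0.31015 + (-0.04419) = 0.26596
t = 3: p = 0.26596 + (-0.02518) = 0.24079
t = 4: p = 0.24079 + (-0.01623) = 0.22455

0.225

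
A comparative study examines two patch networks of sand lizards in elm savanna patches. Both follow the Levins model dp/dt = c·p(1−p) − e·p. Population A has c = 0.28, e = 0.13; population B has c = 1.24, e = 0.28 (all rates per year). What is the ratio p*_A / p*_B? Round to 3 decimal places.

0.692

A: p*_A = 1 − 0.13/0.28 = 0.5357.
B: p*_B = 1 − 0.28/1.24 = 0.7742.
p*_A / p*_B = 0.5357/0.7742 = 0.6920.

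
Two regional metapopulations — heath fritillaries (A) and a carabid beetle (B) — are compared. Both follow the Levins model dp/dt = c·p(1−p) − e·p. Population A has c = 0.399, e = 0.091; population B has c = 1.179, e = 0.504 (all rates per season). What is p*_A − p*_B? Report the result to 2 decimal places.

0.20

A: p*_A = 1 − 0.091/0.399 = 0.7719.
B: p*_B = 1 − 0.504/1.179 = 0.5725.
p*_A − p*_B = 0.7719 − 0.5725 = 0.1994.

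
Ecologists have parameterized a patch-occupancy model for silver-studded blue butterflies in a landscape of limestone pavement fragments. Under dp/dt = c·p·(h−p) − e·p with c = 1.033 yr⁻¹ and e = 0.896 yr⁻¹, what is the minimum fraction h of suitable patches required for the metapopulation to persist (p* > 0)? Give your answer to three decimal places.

0.867

p* = h − e/c is positive only when h > e/c.
h_min = e/c = 0.896/1.033 = 0.8674.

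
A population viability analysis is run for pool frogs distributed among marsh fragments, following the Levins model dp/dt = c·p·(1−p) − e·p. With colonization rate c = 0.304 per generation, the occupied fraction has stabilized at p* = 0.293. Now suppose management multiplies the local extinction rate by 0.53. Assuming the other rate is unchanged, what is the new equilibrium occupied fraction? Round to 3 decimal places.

Balance c(1−p*) = e gives e = 0.304×(1 − 0.29300) = 0.21493.
New p* = 1 − e/c = 1 − 0.11391/0.30400 = 0.62530.

0.625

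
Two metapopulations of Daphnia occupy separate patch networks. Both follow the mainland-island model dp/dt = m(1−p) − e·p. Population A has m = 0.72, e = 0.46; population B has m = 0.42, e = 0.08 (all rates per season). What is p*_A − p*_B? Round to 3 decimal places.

-0.230

A: p*_A = m/(m+e) = 0.72/1.1800 = 0.6102.
B: p*_B = 0.42/0.5000 = 0.8400.
p*_A − p*_B = 0.6102 − 0.8400 = -0.2298.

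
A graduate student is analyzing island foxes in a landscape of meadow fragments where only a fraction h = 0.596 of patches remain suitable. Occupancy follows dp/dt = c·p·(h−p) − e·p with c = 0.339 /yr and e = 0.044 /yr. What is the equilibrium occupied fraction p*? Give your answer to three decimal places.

Setting dp/dt = 0 and dividing by p* gives c·(h−p*) = e.
So p* = h − e/c = 0.596 − 0.044/0.339 = 0.596 − 0.1298 = 0.4662.

0.466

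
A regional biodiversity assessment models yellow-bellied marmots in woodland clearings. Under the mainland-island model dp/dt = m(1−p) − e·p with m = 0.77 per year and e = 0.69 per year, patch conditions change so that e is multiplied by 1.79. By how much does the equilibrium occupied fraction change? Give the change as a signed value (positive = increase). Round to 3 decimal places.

Before: p* = 0.77/(0.77+0.69) = 0.5274.
After: m = 0.77, e = 1.2351; p* = 0.77/2.0051 = 0.3840.
Δp* = 0.3840 − 0.5274 = -0.1434.

-0.143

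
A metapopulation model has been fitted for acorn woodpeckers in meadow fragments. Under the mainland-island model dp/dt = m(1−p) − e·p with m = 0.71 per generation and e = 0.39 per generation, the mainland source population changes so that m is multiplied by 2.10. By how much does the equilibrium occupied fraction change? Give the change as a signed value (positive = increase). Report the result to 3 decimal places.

Before: p* = 0.71/(0.71+0.39) = 0.6455.
After: m = 1.491, e = 0.39; p* = 1.491/1.8810 = 0.7927.
Δp* = 0.7927 − 0.6455 = +0.1472.

0.147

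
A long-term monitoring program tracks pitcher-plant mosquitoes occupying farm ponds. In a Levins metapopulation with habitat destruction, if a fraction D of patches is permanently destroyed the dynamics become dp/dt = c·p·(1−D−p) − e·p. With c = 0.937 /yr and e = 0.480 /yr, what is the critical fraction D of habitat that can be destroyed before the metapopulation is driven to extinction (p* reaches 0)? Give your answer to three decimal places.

The nontrivial equilibrium is p* = (1−D) − e/c; extinction occurs when this hits zero.
So D_crit = 1 − e/c = 1 − 0.480/0.937 = 1 − 0.5123 = 0.4877.
This equals the undisturbed p*, a classic result of Lande's extension.

0.488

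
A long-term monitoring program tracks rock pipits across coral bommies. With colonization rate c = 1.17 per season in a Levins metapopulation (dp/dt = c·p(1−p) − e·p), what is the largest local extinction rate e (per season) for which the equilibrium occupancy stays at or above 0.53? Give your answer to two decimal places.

0.55

1 − e/c ≥ 0.53 ⇒ e ≤ c(1 − 0.53) = 1.17 × 0.4700.
e_max = 0.5499.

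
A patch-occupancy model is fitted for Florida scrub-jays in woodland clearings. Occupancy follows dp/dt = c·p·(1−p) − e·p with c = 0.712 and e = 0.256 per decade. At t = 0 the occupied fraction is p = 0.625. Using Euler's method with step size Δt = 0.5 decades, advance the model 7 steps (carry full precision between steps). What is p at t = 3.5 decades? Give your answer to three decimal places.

0.638

Update rule: p ← p + [c·p·(1−p) − e·p]·Δt with Δt = 0.5.
t = 0.5: p = 0.62500 + (+0.00344) = 0.62844
t = 1: p = 0.62844 + (+0.00269) = 0.63112
t = 1.5: p = 0.63112 + (+0.00210) = 0.63322
t = 2: p = 0.63322 + (+0.00163) = 0.63485
t = 2.5: p = 0.63485 + (+0.00127) = 0.63612
t = 3: p = 0.63612 + (+0.00098) = 0.63710
t = 3.5: p = 0.63710 + (+0.00076) = 0.63786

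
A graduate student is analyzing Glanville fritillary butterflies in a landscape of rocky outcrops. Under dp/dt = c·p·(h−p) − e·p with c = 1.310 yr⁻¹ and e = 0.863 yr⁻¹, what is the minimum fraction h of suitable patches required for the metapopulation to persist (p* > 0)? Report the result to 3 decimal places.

0.659

p* = h − e/c is positive only when h > e/c.
h_min = e/c = 0.863/1.310 = 0.6588.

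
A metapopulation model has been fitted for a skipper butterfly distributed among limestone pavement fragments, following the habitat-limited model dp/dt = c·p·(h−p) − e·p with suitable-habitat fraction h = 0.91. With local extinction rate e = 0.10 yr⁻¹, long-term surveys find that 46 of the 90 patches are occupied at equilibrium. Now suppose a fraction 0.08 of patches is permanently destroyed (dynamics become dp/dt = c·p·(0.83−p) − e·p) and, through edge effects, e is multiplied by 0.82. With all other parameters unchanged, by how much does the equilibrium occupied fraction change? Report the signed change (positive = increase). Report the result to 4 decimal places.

Observed p* = 46/90 = 0.51111.
Balance c(h−p*) = e gives c = e/(0.91 − 0.51111) = 0.10/0.39889 = 0.25070.
New p* = 0.83 − e/c = 0.83 − 0.08200/0.25070 = 0.50292.
Δp* = 0.50292 − 0.51111 = -0.00819.

-0.0082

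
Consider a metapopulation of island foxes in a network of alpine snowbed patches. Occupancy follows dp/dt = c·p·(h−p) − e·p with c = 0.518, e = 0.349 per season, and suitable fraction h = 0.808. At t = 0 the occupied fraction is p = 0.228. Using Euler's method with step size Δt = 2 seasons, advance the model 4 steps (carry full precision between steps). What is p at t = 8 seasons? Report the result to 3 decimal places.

0.171

Update rule: p ← p + [c·p·(h−p) − e·p]·Δt with Δt = 2.
step 1: Δp = -0.02214, p = 0.20586
step 2: Δp = -0.01527, p = 0.19059
step 3: Δp = -0.01112, p = 0.17946
step 4: Δp = -0.00841, p = 0.17106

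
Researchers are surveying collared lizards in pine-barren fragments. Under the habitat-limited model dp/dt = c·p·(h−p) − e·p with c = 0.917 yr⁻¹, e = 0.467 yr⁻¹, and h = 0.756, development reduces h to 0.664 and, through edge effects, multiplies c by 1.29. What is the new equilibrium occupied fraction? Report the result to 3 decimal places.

Before: p* = h − e/c = 0.756 − 0.467/0.917 = 0.756 − 0.5093 = 0.2467.
After: c = 1.18293, e = 0.467, h = 0.664; p* = 0.664 − 0.467/1.18293 = 0.2692.

0.269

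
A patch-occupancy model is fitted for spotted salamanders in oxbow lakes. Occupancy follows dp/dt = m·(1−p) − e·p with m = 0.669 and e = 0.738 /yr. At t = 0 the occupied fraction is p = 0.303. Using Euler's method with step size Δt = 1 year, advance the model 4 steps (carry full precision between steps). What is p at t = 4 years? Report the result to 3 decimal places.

0.471

Update rule: p ← p + [m·(1−p) − e·p]·Δt with Δt = 1.
  1  |  dp/dt·Δt = +0.242679  |  p_1 = 0.545679
  2  |  dp/dt·Δt = -0.098770  |  p_2 = 0.446909
  3  |  dp/dt·Δt = +0.040200  |  p_3 = 0.487108
  4  |  dp/dt·Δt = -0.016361  |  p_4 = 0.470747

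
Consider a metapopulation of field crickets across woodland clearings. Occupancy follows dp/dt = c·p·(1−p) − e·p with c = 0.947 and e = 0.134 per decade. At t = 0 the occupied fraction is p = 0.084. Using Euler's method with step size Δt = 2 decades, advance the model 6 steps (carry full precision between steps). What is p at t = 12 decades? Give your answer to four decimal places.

0.8689

Update rule: p ← p + [c·p·(1−p) − e·p]·Δt with Δt = 2.
t = 2: p = 0.08400 + (+0.12322) = 0.20722
t = 4: p = 0.20722 + (+0.25561) = 0.46283
t = 6: p = 0.46283 + (+0.34684) = 0.80968
t = 8: p = 0.80968 + (+0.07487) = 0.88455
t = 10: p = 0.88455 + (-0.04364) = 0.84091
t = 12: p = 0.84091 + (+0.02802) = 0.86893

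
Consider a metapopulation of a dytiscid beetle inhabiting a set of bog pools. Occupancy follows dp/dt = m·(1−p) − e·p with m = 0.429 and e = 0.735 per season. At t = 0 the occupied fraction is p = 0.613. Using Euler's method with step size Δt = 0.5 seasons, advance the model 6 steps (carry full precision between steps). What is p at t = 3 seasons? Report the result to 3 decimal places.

Update rule: p ← p + [m·(1−p) − e·p]·Δt with Δt = 0.5.
step 1: Δp = -0.14227, p = 0.47073
step 2: Δp = -0.05947, p = 0.41127
step 3: Δp = -0.02486, p = 0.38641
step 4: Δp = -0.01039, p = 0.37602
step 5: Δp = -0.00434, p = 0.37168
step 6: Δp = -0.00182, p = 0.36986

0.370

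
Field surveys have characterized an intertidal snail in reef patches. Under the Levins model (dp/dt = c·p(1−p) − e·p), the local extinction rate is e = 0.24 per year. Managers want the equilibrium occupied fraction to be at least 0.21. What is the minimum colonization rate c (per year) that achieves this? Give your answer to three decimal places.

p* = 1 − e/c ≥ 0.21 requires e/c ≤ 0.7900, i.e. c ≥ e/0.7900.
c_min = 0.24/0.7900 = 0.3038.

0.304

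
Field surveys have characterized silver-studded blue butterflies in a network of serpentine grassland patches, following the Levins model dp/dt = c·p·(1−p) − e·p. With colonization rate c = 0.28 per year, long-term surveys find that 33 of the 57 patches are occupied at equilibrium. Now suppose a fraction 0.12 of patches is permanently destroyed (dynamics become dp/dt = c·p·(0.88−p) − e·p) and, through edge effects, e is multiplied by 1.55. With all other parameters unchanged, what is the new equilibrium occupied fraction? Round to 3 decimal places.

0.227

Observed p* = 33/57 = 0.57895.
Balance c(1−p*) = e gives e = 0.28×(1 − 0.57895) = 0.11789.
New p* = 0.88 − e/c = 0.88 − 0.18273/0.28000 = 0.22739.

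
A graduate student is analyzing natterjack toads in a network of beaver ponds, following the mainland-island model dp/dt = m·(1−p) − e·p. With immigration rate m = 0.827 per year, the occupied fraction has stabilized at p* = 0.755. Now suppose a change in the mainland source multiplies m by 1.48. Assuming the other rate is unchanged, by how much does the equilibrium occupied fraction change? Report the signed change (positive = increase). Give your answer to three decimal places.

0.065

Balance m(1−p*) = e·p* gives e = m(1−p*)/p* = 0.827×0.24500/0.75500 = 0.26836.
New p* = m/(m+e) = 1.22396/(1.22396+0.26836) = 0.82017.
Δp* = 0.82017 − 0.75500 = +0.06517.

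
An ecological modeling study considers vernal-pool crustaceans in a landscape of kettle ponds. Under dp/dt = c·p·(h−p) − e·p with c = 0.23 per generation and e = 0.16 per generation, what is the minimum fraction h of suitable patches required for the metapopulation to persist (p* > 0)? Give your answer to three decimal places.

p* = h − e/c is positive only when h > e/c.
h_min = e/c = 0.16/0.23 = 0.6957.

0.696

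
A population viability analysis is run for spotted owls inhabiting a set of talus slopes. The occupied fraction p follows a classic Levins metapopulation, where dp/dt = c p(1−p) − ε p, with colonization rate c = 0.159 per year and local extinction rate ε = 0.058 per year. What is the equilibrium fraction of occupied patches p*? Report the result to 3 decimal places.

0.635

At equilibrium, colonization balances extinction: c·p*·(1−p*) = ε·p*.
So p* = 1 − ε/c = 1 − 0.058/0.159 = 1 − 0.3648 = 0.6352.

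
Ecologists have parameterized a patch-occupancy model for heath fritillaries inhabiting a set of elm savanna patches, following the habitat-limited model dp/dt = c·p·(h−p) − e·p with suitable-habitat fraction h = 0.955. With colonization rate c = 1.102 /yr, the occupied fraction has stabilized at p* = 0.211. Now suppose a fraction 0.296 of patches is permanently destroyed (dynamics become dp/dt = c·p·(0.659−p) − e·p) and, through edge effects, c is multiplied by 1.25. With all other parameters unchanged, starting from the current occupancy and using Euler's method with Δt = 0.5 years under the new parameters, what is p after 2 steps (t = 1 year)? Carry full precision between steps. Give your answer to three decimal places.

0.173

Balance c(h−p*) = e gives e = 1.102×(0.955 − 0.21100) = 0.81989.
Starting from p₀ = 0.21100; update p ← p + (dp/dt)·Δt with the new parameters.
p: 0.21100 → 0.18961  (Δp = -0.02139)
p: 0.18961 → 0.17318  (Δp = -0.01643)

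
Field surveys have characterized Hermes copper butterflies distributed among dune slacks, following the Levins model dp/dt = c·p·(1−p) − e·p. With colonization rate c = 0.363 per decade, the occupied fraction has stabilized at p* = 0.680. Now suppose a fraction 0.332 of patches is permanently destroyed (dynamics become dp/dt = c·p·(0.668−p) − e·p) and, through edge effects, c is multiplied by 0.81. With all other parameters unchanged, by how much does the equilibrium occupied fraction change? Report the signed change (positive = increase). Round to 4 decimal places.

-0.4071

Balance c(1−p*) = e gives e = 0.363×(1 − 0.68000) = 0.11616.
New p* = 0.668 − e/c = 0.668 − 0.11616/0.29403 = 0.27294.
Δp* = 0.27294 − 0.68000 = -0.40706.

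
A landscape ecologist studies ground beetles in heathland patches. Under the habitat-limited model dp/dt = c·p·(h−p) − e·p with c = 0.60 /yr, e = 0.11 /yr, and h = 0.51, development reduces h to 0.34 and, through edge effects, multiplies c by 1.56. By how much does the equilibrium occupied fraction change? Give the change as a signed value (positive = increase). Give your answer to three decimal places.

-0.104

Before: p* = h − e/c = 0.51 − 0.11/0.60 = 0.51 − 0.1833 = 0.3267.
After: c = 0.936, e = 0.11, h = 0.34; p* = 0.34 − 0.11/0.936 = 0.2225.
Δp* = 0.2225 − 0.3267 = -0.1042.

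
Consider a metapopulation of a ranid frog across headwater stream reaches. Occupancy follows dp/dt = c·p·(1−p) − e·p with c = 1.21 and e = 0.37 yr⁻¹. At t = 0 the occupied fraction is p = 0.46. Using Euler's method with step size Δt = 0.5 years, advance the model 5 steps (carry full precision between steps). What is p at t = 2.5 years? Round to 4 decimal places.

0.6657

Update rule: p ← p + [c·p·(1−p) − e·p]·Δt with Δt = 0.5.
t = 0.5: p = 0.46000 + (+0.06518) = 0.52518
t = 1: p = 0.52518 + (+0.05371) = 0.57889
t = 1.5: p = 0.57889 + (+0.04039) = 0.61928
t = 2: p = 0.61928 + (+0.02808) = 0.64736
t = 2.5: p = 0.64736 + (+0.01835) = 0.66571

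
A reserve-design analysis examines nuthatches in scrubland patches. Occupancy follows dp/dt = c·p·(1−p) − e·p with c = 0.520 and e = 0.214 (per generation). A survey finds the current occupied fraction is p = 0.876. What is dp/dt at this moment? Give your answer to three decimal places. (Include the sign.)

Colonization term: c·p·(1−p) = 0.520×0.876×0.1240 = 0.05648.
Extinction term: e·p = 0.18746.
dp/dt = 0.05648 − 0.18746 = -0.13098.

-0.131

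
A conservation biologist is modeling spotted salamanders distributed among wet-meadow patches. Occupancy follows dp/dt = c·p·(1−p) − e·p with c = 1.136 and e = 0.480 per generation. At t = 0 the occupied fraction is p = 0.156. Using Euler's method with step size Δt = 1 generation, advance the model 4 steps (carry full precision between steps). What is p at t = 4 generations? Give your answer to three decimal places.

Update rule: p ← p + [c·p·(1−p) − e·p]·Δt with Δt = 1.
  1  |  dp/dt·Δt = +0.074690  |  p_1 = 0.230690
  2  |  dp/dt·Δt = +0.090877  |  p_2 = 0.321567
  3  |  dp/dt·Δt = +0.093479  |  p_3 = 0.415047
  4  |  dp/dt·Δt = +0.076579  |  p_4 = 0.491626

0.492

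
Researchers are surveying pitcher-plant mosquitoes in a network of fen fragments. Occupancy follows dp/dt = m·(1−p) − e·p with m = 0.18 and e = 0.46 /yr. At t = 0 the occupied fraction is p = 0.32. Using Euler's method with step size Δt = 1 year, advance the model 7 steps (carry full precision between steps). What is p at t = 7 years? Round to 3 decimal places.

0.281

Update rule: p ← p + [m·(1−p) − e·p]·Δt with Δt = 1.
  1  |  dp/dt·Δt = -0.024800  |  p_1 = 0.295200
  2  |  dp/dt·Δt = -0.008928  |  p_2 = 0.286272
  3  |  dp/dt·Δt = -0.003214  |  p_3 = 0.283058
  4  |  dp/dt·Δt = -0.001157  |  p_4 = 0.281901
  5  |  dp/dt·Δt = -0.000417  |  p_5 = 0.281484
  6  |  dp/dt·Δt = -0.000150  |  p_6 = 0.281334
  7  |  dp/dt·Δt = -0.000054  |  p_7 = 0.281280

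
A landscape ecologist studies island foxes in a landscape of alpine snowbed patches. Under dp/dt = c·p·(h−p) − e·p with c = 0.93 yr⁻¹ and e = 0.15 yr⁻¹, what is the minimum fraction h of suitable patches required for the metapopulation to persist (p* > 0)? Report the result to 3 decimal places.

p* = h − e/c is positive only when h > e/c.
h_min = e/c = 0.15/0.93 = 0.1613.

0.161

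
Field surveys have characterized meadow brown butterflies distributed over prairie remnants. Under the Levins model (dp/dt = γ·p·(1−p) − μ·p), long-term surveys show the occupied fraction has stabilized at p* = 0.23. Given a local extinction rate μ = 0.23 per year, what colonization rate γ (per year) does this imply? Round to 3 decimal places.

At equilibrium γ(1−p*) = μ, so γ = μ/(1−p*).
γ = 0.23/(1 − 0.23) = 0.23/0.7700 = 0.2987.

0.299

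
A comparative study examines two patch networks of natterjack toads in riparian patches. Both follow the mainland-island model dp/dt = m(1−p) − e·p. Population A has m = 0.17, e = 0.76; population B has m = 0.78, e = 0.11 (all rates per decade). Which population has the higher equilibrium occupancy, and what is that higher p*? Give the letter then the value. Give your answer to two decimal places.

A: p*_A = m/(m+e) = 0.17/0.9300 = 0.1828.
B: p*_B = 0.78/0.8900 = 0.8764.
B is higher at 0.8764.

B, 0.88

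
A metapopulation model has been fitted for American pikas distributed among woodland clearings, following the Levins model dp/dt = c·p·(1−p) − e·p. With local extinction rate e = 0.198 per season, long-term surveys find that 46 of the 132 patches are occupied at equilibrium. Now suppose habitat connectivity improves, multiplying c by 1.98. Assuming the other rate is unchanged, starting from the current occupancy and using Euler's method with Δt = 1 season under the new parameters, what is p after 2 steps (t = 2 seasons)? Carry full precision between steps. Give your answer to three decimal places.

0.480

Observed p* = 46/132 = 0.34848.
Balance c(1−p*) = e gives c = e/(1 − 0.34848) = 0.198/0.65152 = 0.30391.
Starting from p₀ = 0.34848; update p ← p + (dp/dt)·Δt with the new parameters.
  1  |  dp/dt·Δt = +0.067620  |  p_1 = 0.416105
  2  |  dp/dt·Δt = +0.063810  |  p_2 = 0.479915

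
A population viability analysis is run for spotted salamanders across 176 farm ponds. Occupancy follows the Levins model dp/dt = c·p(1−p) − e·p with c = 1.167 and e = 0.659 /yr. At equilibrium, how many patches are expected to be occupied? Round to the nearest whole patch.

p* = 1 − e/c = 1 − 0.659/1.167 = 0.4353.
Expected occupied patches = N × p* = 176 × 0.4353 = 76.61 ≈ 77.

77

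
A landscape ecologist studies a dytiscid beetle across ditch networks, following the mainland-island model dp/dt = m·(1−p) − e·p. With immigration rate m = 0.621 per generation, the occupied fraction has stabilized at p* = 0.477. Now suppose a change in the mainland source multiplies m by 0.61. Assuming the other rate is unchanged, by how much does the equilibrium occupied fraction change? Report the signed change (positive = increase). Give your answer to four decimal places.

Balance m(1−p*) = e·p* gives e = m(1−p*)/p* = 0.621×0.52300/0.47700 = 0.68089.
New p* = m/(m+e) = 0.37881/(0.37881+0.68089) = 0.35747.
Δp* = 0.35747 − 0.47700 = -0.11953.

-0.1195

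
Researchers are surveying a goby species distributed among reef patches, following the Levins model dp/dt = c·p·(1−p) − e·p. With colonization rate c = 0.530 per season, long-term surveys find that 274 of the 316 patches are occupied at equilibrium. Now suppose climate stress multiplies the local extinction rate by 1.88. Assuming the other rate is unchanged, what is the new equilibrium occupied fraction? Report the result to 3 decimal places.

0.750

Observed p* = 274/316 = 0.86709.
Balance c(1−p*) = e gives e = 0.530×(1 − 0.86709) = 0.07044.
New p* = 1 − e/c = 1 − 0.13243/0.53000 = 0.75013.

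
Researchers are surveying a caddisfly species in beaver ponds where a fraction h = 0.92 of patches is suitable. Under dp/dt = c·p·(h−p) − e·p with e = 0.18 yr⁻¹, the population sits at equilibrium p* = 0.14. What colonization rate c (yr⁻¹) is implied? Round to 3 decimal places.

At equilibrium c(h−p*) = e, so c = e/(h−p*).
c = 0.18/(0.92 − 0.14) = 0.18/0.7800 = 0.2308.

0.231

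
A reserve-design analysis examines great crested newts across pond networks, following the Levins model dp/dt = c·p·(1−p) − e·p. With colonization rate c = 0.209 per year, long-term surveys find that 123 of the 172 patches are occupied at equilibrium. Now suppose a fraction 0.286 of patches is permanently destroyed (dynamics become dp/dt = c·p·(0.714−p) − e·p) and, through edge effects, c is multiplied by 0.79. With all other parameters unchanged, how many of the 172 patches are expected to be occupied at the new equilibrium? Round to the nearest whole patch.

Observed p* = 123/172 = 0.71512.
Balance c(1−p*) = e gives e = 0.209×(1 − 0.71512) = 0.05954.
New p* = 0.714 − e/c = 0.714 − 0.05954/0.16511 = 0.35339.
Expected occupied = 172 × 0.35339 = 60.78 ≈ 61.

61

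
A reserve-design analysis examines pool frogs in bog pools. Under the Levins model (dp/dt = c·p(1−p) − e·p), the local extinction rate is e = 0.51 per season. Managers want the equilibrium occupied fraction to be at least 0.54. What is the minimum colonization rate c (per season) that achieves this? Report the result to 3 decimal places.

1.109

p* = 1 − e/c ≥ 0.54 requires e/c ≤ 0.4600, i.e. c ≥ e/0.4600.
c_min = 0.51/0.4600 = 1.1087.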